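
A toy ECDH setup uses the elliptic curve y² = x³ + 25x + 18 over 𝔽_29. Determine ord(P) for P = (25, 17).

2P: tangent at (25, 17): λ = (3·25² + 25)/(2·17) ≡ 15/5. 5⁻¹ ≡ 6 (mod 29), so λ ≡ 15·6 ≡ 3.
  x = λ² - 25 - 25 = 9 - 50 ≡ 17; y = λ·(25 - 17) - 17 ≡ 7. → (17, 7)
3P: (17, 7) + (25, 17). λ = (17 - 7)/(25 - 17) ≡ 10/8 mod 29. 8⁻¹ ≡ 11 (mod 29), so λ ≡ 23.
  x = λ² - 17 - 25 = 529 - 42 ≡ 23; y = λ·(17 - 23) - 7 ≡ 0. → (23, 0)
4P: (23, 0) + (25, 17). λ = (17 - 0)/(25 - 23) ≡ 17/2 mod 29. 2⁻¹ ≡ 15 (mod 29), so λ ≡ 23.
  x = λ² - 23 - 25 = 529 - 48 ≡ 17; y = λ·(23 - 17) - 0 ≡ 22. → (17, 22)
5P: (17, 22) + (25, 17). λ = (17 - 22)/(25 - 17) ≡ 24/8 mod 29. 8⁻¹ ≡ 11 (mod 29) since 8·11 = 88 ≡ 1, so λ ≡ 3.
  x = λ² - 17 - 25 = 9 - 42 ≡ 25; y = λ·(17 - 25) - 22 ≡ 12. → (25, 12)
6P: (25, 12) + (25, 17): same x and y₁ ≡ -y₂, so the sum is O.
6P = O, so the order is 6.

6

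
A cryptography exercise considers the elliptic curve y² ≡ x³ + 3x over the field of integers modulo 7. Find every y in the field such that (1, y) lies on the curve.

2, 5

x³ + 3x + 0 = 4 ≡ 4 (mod 7).
Square roots of 4 mod 7: 2 and 5 (since 2² = 4 ≡ 4).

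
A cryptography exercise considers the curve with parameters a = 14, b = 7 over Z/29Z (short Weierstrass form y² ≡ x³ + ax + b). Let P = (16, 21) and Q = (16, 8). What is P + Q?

The two points share x = 16 and their y-coordinates satisfy 21 + 8 ≡ 0 (mod 29), so they are inverses. Their sum is O.

O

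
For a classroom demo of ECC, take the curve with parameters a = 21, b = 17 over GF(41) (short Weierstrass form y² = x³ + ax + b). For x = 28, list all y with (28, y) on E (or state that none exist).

none

x³ + 21x + 17 = 22557 ≡ 7 (mod 41).
7 is a non-residue mod 41; no y exists.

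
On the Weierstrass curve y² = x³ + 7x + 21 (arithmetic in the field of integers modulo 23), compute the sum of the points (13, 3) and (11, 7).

(13, 3) + (11, 7). λ = (7 - 3)/(11 - 13) ≡ 4/21 mod 23. 21⁻¹ ≡ 11 (mod 23), so λ ≡ 21.
  x = λ² - 13 - 11 = 441 - 24 ≡ 3; y = λ·(13 - 3) - 3 ≡ 0. → (3, 0)

(3, 0)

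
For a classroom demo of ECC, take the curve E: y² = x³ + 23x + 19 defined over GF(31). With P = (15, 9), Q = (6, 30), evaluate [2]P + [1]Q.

First 2P:
Repeated addition: build up to 2P.
2P: tangent at (15, 9): λ = (3·15² + 23)/(2·9) ≡ 16/18. 18⁻¹ ≡ 19 (mod 31), so λ ≡ 16·19 ≡ 25.
  x = λ² - 15 - 15 = 625 - 30 ≡ 6; y = λ·(15 - 6) - 9 ≡ 30. → (6, 30)
2P = (6, 30).
Finally 2P + Q:
tangent at (6, 30): λ = (3·6² + 23)/(2·30) ≡ 7/29. 29⁻¹ ≡ 15 (mod 31), so λ ≡ 7·15 ≡ 12.
  x = λ² - 6 - 6 = 144 - 12 ≡ 8; y = λ·(6 - 8) - 30 ≡ 8. → (8, 8)

(8, 8)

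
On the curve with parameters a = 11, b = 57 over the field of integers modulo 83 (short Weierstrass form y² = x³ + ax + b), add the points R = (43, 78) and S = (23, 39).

(65, 70)

(43, 78) + (23, 39). λ = (39 - 78)/(23 - 43) ≡ 44/63 mod 83. 63⁻¹ ≡ 29 (mod 83), so λ ≡ 31.
  x = λ² - 43 - 23 = 961 - 66 ≡ 65; y = λ·(43 - 65) - 78 ≡ 70. → (65, 70)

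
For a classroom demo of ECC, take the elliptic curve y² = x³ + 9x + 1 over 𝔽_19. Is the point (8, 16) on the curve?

y² = 16² ≡ 9; x³ + 9x + 1 = 585 ≡ 15 (mod 19). 9 ≠ 15.

no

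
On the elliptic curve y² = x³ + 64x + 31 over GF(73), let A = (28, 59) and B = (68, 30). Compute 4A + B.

First 4A:
Repeated addition: build up to 4A.
2A: tangent at (28, 59): λ = (3·28² + 64)/(2·59) ≡ 7/45. 45⁻¹ ≡ 13 (mod 73), so λ ≡ 7·13 ≡ 18.
  x = λ² - 28 - 28 = 324 - 56 ≡ 49; y = λ·(28 - 49) - 59 ≡ 1. → (49, 1)
3A: (49, 1) + (28, 59). λ = (59 - 1)/(28 - 49) ≡ 58/52 mod 73. 52⁻¹ ≡ 66 (mod 73) since 52·66 = 3432 ≡ 1, so λ ≡ 32.
  x = λ² - 49 - 28 = 1024 - 77 ≡ 71; y = λ·(49 - 71) - 1 ≡ 25. → (71, 25)
4A: (71, 25) + (28, 59). λ = (59 - 25)/(28 - 71) ≡ 34/30 mod 73. 30⁻¹ ≡ 56 (mod 73), so λ ≡ 6.
  x = λ² - 71 - 28 = 36 - 99 ≡ 10; y = λ·(71 - 10) - 25 ≡ 49. → (10, 49)
4A = (10, 49).
Finally 4A + B:
(10, 49) + (68, 30). λ = (30 - 49)/(68 - 10) ≡ 54/58 mod 73. 58⁻¹ ≡ 34 (mod 73), so λ ≡ 11.
  x = λ² - 10 - 68 = 121 - 78 ≡ 43; y = λ·(10 - 43) - 49 ≡ 26. → (43, 26)

(43, 26)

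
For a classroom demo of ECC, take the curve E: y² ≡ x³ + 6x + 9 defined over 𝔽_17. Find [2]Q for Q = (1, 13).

tangent at (1, 13): λ = (3·1² + 6)/(2·13) ≡ 9/9. 9⁻¹ ≡ 2 (mod 17) since 9·2 = 18 ≡ 1, so λ ≡ 9·2 ≡ 1.
  x = λ² - 1 - 1 = 1 - 2 ≡ 16; y = λ·(1 - 16) - 13 ≡ 6. → (16, 6)

(16, 6)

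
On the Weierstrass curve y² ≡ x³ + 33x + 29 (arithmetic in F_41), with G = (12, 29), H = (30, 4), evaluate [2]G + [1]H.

First 2G:
Repeated addition: build up to 2G.
2G: tangent at (12, 29): λ = (3·12² + 33)/(2·29) ≡ 14/17. 17⁻¹ ≡ 29 (mod 41) since 17·29 = 493 ≡ 1, so λ ≡ 14·29 ≡ 37.
  x = λ² - 12 - 12 = 1369 - 24 ≡ 33; y = λ·(12 - 33) - 29 ≡ 14. → (33, 14)
2G = (33, 14).
Finally 2G + H:
(33, 14) + (30, 4). λ = (4 - 14)/(30 - 33) ≡ 31/38 mod 41. 38⁻¹ ≡ 27 (mod 41), so λ ≡ 17.
  x = λ² - 33 - 30 = 289 - 63 ≡ 21; y = λ·(33 - 21) - 14 ≡ 26. → (21, 26)

(21, 26)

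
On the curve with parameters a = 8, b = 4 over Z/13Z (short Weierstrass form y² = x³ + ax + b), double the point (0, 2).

(4, 3)

tangent at (0, 2): λ = (3·0² + 8)/(2·2) ≡ 8/4. 4⁻¹ ≡ 10 (mod 13) since 4·10 = 40 ≡ 1, so λ ≡ 8·10 ≡ 2.
  x = λ² - 0 - 0 = 4 - 0 ≡ 4; y = λ·(0 - 4) - 2 ≡ 3. → (4, 3)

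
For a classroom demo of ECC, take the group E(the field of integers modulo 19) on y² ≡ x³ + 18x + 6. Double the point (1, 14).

tangent at (1, 14): λ = (3·1² + 18)/(2·14) ≡ 2/9. 9⁻¹ ≡ 17 (mod 19), so λ ≡ 2·17 ≡ 15.
  x = λ² - 1 - 1 = 225 - 2 ≡ 14; y = λ·(1 - 14) - 14 ≡ 0. → (14, 0)

(14, 0)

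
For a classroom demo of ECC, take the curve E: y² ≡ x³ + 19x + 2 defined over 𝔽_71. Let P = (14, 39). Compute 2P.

(61, 44)

tangent at (14, 39): λ = (3·14² + 19)/(2·39) ≡ 39/7. 7⁻¹ ≡ 61 (mod 71), so λ ≡ 39·61 ≡ 36.
  x = λ² - 14 - 14 = 1296 - 28 ≡ 61; y = λ·(14 - 61) - 39 ≡ 44. → (61, 44)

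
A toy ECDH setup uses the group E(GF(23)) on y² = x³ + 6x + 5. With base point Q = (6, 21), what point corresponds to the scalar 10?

(17, 11)

Double-and-add on 10 = (1010)₂. Start with Q = (6, 21) for the leading 1-bit.
double: tangent at (6, 21): λ = (3·6² + 6)/(2·21) ≡ 22/19. 19⁻¹ ≡ 17 (mod 23) since 19·17 = 323 ≡ 1, so λ ≡ 22·17 ≡ 6.
  x = λ² - 6 - 6 = 36 - 12 ≡ 1; y = λ·(6 - 1) - 21 ≡ 9. → (1, 9)
double: tangent at (1, 9): λ = (3·1² + 6)/(2·9) ≡ 9/18. 18⁻¹ ≡ 9 (mod 23), so λ ≡ 9·9 ≡ 12.
  x = λ² - 1 - 1 = 144 - 2 ≡ 4; y = λ·(1 - 4) - 9 ≡ 1. → (4, 1)
add Q: (4, 1) + (6, 21). λ = (21 - 1)/(6 - 4) ≡ 20/2 mod 23. 2⁻¹ ≡ 12 (mod 23) since 2·12 = 24 ≡ 1, so λ ≡ 10.
  x = λ² - 4 - 6 = 100 - 10 ≡ 21; y = λ·(4 - 21) - 1 ≡ 13. → (21, 13)
double: tangent at (21, 13): λ = (3·21² + 6)/(2·13) ≡ 18/3. 3⁻¹ ≡ 8 (mod 23), so λ ≡ 18·8 ≡ 6.
  x = λ² - 21 - 21 = 36 - 42 ≡ 17; y = λ·(21 - 17) - 13 ≡ 11. → (17, 11)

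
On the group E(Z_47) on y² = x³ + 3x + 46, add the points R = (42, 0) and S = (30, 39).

(42, 0) + (30, 39). λ = (39 - 0)/(30 - 42) ≡ 39/35 mod 47. 35⁻¹ ≡ 43 (mod 47), so λ ≡ 32.
  x = λ² - 42 - 30 = 1024 - 72 ≡ 12; y = λ·(42 - 12) - 0 ≡ 20. → (12, 20)

(12, 20)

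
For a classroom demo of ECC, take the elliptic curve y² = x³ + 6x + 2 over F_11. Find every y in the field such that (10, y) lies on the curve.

x³ + 6x + 2 = 1062 ≡ 6 (mod 11).
6 is a non-residue mod 11; no y exists.

none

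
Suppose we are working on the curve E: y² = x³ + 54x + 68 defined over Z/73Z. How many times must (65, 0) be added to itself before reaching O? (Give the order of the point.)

2

2P: (65, 0) + (65, 0): same x and y₁ ≡ -y₂, so the sum is O.
2P = O, so the order is 2.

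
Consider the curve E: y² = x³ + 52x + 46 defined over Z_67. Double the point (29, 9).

tangent at (29, 9): λ = (3·29² + 52)/(2·9) ≡ 29/18. 18⁻¹ ≡ 41 (mod 67), so λ ≡ 29·41 ≡ 50.
  x = λ² - 29 - 29 = 2500 - 58 ≡ 30; y = λ·(29 - 30) - 9 ≡ 8. → (30, 8)

(30, 8)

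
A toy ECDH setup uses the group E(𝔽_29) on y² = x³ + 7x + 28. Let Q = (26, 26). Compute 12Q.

Repeated addition: build up to 12Q.
2Q: tangent at (26, 26): λ = (3·26² + 7)/(2·26) ≡ 5/23. 23⁻¹ ≡ 24 (mod 29), so λ ≡ 5·24 ≡ 4.
  x = λ² - 26 - 26 = 16 - 52 ≡ 22; y = λ·(26 - 22) - 26 ≡ 19. → (22, 19)
3Q: (22, 19) + (26, 26). λ = (26 - 19)/(26 - 22) ≡ 7/4 mod 29. 4⁻¹ ≡ 22 (mod 29), so λ ≡ 9.
  x = λ² - 22 - 26 = 81 - 48 ≡ 4; y = λ·(22 - 4) - 19 ≡ 27. → (4, 27)
4Q: (4, 27) + (26, 26). λ = (26 - 27)/(26 - 4) ≡ 28/22 mod 29. 22⁻¹ ≡ 4 (mod 29), so λ ≡ 25.
  x = λ² - 4 - 26 = 625 - 30 ≡ 15; y = λ·(4 - 15) - 27 ≡ 17. → (15, 17)
5Q: (15, 17) + (26, 26). λ = (26 - 17)/(26 - 15) ≡ 9/11 mod 29. 11⁻¹ ≡ 8 (mod 29), so λ ≡ 14.
  x = λ² - 15 - 26 = 196 - 41 ≡ 10; y = λ·(15 - 10) - 17 ≡ 24. → (10, 24)
6Q: (10, 24) + (26, 26). λ = (26 - 24)/(26 - 10) ≡ 2/16 mod 29. 16⁻¹ ≡ 20 (mod 29) since 16·20 = 320 ≡ 1, so λ ≡ 11.
  x = λ² - 10 - 26 = 121 - 36 ≡ 27; y = λ·(10 - 27) - 24 ≡ 21. → (27, 21)
7Q: (27, 21) + (26, 26). λ = (26 - 21)/(26 - 27) ≡ 5/28 mod 29. 28⁻¹ ≡ 28 (mod 29), so λ ≡ 24.
  x = λ² - 27 - 26 = 576 - 53 ≡ 1; y = λ·(27 - 1) - 21 ≡ 23. → (1, 23)
8Q: (1, 23) + (26, 26). λ = (26 - 23)/(26 - 1) ≡ 3/25 mod 29. 25⁻¹ ≡ 7 (mod 29) since 25·7 = 175 ≡ 1, so λ ≡ 21.
  x = λ² - 1 - 26 = 441 - 27 ≡ 8; y = λ·(1 - 8) - 23 ≡ 4. → (8, 4)
9Q: (8, 4) + (26, 26). λ = (26 - 4)/(26 - 8) ≡ 22/18 mod 29. 18⁻¹ ≡ 21 (mod 29), so λ ≡ 27.
  x = λ² - 8 - 26 = 729 - 34 ≡ 28; y = λ·(8 - 28) - 4 ≡ 7. → (28, 7)
10Q: (28, 7) + (26, 26). λ = (26 - 7)/(26 - 28) ≡ 19/27 mod 29. 27⁻¹ ≡ 14 (mod 29) since 27·14 = 378 ≡ 1, so λ ≡ 5.
  x = λ² - 28 - 26 = 25 - 54 ≡ 0; y = λ·(28 - 0) - 7 ≡ 17. → (0, 17)
11Q: (0, 17) + (26, 26). λ = (26 - 17)/(26 - 0) ≡ 9/26 mod 29. 26⁻¹ ≡ 19 (mod 29), so λ ≡ 26.
  x = λ² - 0 - 26 = 676 - 26 ≡ 12; y = λ·(0 - 12) - 17 ≡ 19. → (12, 19)
12Q: (12, 19) + (26, 26). λ = (26 - 19)/(26 - 12) ≡ 7/14 mod 29. 14⁻¹ ≡ 27 (mod 29), so λ ≡ 15.
  x = λ² - 12 - 26 = 225 - 38 ≡ 13; y = λ·(12 - 13) - 19 ≡ 24. → (13, 24)

(13, 24)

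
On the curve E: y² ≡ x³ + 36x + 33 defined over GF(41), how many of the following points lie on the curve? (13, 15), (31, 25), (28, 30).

0

(13, 15): 15² ≡ 20, rhs ≡ 33 → off.
(31, 25): 25² ≡ 10, rhs ≡ 26 → off.
(28, 30): 30² ≡ 39, rhs ≡ 33 → off.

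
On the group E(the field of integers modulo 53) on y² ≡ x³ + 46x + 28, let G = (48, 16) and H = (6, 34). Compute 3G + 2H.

First 3G:
Repeated addition: build up to 3G.
2G: tangent at (48, 16): λ = (3·48² + 46)/(2·16) ≡ 15/32. 32⁻¹ ≡ 5 (mod 53), so λ ≡ 15·5 ≡ 22.
  x = λ² - 48 - 48 = 484 - 96 ≡ 17; y = λ·(48 - 17) - 16 ≡ 30. → (17, 30)
3G: (17, 30) + (48, 16). λ = (16 - 30)/(48 - 17) ≡ 39/31 mod 53. 31⁻¹ ≡ 12 (mod 53), so λ ≡ 44.
  x = λ² - 17 - 48 = 1936 - 65 ≡ 16; y = λ·(17 - 16) - 30 ≡ 14. → (16, 14)
3G = (16, 14).
Next 2H:
Repeated addition: build up to 2H.
2H: tangent at (6, 34): λ = (3·6² + 46)/(2·34) ≡ 48/15. 15⁻¹ ≡ 46 (mod 53), so λ ≡ 48·46 ≡ 35.
  x = λ² - 6 - 6 = 1225 - 12 ≡ 47; y = λ·(6 - 47) - 34 ≡ 15. → (47, 15)
2H = (47, 15).
Finally 3G + 2H:
(16, 14) + (47, 15). λ = (15 - 14)/(47 - 16) ≡ 1/31 mod 53. 31⁻¹ ≡ 12 (mod 53), so λ ≡ 12.
  x = λ² - 16 - 47 = 144 - 63 ≡ 28; y = λ·(16 - 28) - 14 ≡ 1. → (28, 1)

(28, 1)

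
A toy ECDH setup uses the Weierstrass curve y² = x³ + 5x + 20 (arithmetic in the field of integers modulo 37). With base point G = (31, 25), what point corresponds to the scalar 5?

Double-and-add on 5 = (101)₂. Start with G = (31, 25) for the leading 1-bit.
double: tangent at (31, 25): λ = (3·31² + 5)/(2·25) ≡ 2/13. 13⁻¹ ≡ 20 (mod 37), so λ ≡ 2·20 ≡ 3.
  x = λ² - 31 - 31 = 9 - 62 ≡ 21; y = λ·(31 - 21) - 25 ≡ 5. → (21, 5)
double: tangent at (21, 5): λ = (3·21² + 5)/(2·5) ≡ 33/10. 10⁻¹ ≡ 26 (mod 37) since 10·26 = 260 ≡ 1, so λ ≡ 33·26 ≡ 7.
  x = λ² - 21 - 21 = 49 - 42 ≡ 7; y = λ·(21 - 7) - 5 ≡ 19. → (7, 19)
add G: (7, 19) + (31, 25). λ = (25 - 19)/(31 - 7) ≡ 6/24 mod 37. 24⁻¹ ≡ 17 (mod 37), so λ ≡ 28.
  x = λ² - 7 - 31 = 784 - 38 ≡ 6; y = λ·(7 - 6) - 19 ≡ 9. → (6, 9)

(6, 9)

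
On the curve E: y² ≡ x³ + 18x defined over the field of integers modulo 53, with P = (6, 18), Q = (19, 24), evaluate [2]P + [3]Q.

First 2P:
Repeated addition: build up to 2P.
2P: tangent at (6, 18): λ = (3·6² + 18)/(2·18) ≡ 20/36. 36⁻¹ ≡ 28 (mod 53), so λ ≡ 20·28 ≡ 30.
  x = λ² - 6 - 6 = 900 - 12 ≡ 40; y = λ·(6 - 40) - 18 ≡ 22. → (40, 22)
2P = (40, 22).
Next 3Q:
Repeated addition: build up to 3Q.
2Q: tangent at (19, 24): λ = (3·19² + 18)/(2·24) ≡ 41/48. 48⁻¹ ≡ 21 (mod 53) since 48·21 = 1008 ≡ 1, so λ ≡ 41·21 ≡ 13.
  x = λ² - 19 - 19 = 169 - 38 ≡ 25; y = λ·(19 - 25) - 24 ≡ 4. → (25, 4)
3Q: (25, 4) + (19, 24). λ = (24 - 4)/(19 - 25) ≡ 20/47 mod 53. 47⁻¹ ≡ 44 (mod 53), so λ ≡ 32.
  x = λ² - 25 - 19 = 1024 - 44 ≡ 26; y = λ·(25 - 26) - 4 ≡ 17. → (26, 17)
3Q = (26, 17).
Finally 2P + 3Q:
(40, 22) + (26, 17). λ = (17 - 22)/(26 - 40) ≡ 48/39 mod 53. 39⁻¹ ≡ 34 (mod 53), so λ ≡ 42.
  x = λ² - 40 - 26 = 1764 - 66 ≡ 2; y = λ·(40 - 2) - 22 ≡ 37. → (2, 37)

(2, 37)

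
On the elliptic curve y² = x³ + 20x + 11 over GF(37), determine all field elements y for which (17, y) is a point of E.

11, 26

x³ + 20x + 11 = 5264 ≡ 10 (mod 37).
Square roots of 10 mod 37: 11 and 26 (since 11² = 121 ≡ 10).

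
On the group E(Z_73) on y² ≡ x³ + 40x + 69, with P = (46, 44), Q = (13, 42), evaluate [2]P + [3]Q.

First 2P:
Repeated addition: build up to 2P.
2P: tangent at (46, 44): λ = (3·46² + 40)/(2·44) ≡ 37/15. 15⁻¹ ≡ 39 (mod 73) since 15·39 = 585 ≡ 1, so λ ≡ 37·39 ≡ 56.
  x = λ² - 46 - 46 = 3136 - 92 ≡ 51; y = λ·(46 - 51) - 44 ≡ 41. → (51, 41)
2P = (51, 41).
Next 3Q:
Repeated addition: build up to 3Q.
2Q: tangent at (13, 42): λ = (3·13² + 40)/(2·42) ≡ 36/11. 11⁻¹ ≡ 20 (mod 73), so λ ≡ 36·20 ≡ 63.
  x = λ² - 13 - 13 = 3969 - 26 ≡ 1; y = λ·(13 - 1) - 42 ≡ 57. → (1, 57)
3Q: (1, 57) + (13, 42). λ = (42 - 57)/(13 - 1) ≡ 58/12 mod 73. 12⁻¹ ≡ 67 (mod 73) since 12·67 = 804 ≡ 1, so λ ≡ 17.
  x = λ² - 1 - 13 = 289 - 14 ≡ 56; y = λ·(1 - 56) - 57 ≡ 30. → (56, 30)
3Q = (56, 30).
Finally 2P + 3Q:
(51, 41) + (56, 30). λ = (30 - 41)/(56 - 51) ≡ 62/5 mod 73. 5⁻¹ ≡ 44 (mod 73) since 5·44 = 220 ≡ 1, so λ ≡ 27.
  x = λ² - 51 - 56 = 729 - 107 ≡ 38; y = λ·(51 - 38) - 41 ≡ 18. → (38, 18)

(38, 18)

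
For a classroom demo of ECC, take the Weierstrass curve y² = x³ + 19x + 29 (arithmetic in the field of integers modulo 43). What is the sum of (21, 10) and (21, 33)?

O

The two points share x = 21 and their y-coordinates satisfy 10 + 33 ≡ 0 (mod 43), so they are inverses. Their sum is ∞.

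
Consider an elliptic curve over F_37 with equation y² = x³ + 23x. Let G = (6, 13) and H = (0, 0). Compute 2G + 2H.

First 2G:
Repeated addition: build up to 2G.
2G: tangent at (6, 13): λ = (3·6² + 23)/(2·13) ≡ 20/26. 26⁻¹ ≡ 10 (mod 37), so λ ≡ 20·10 ≡ 15.
  x = λ² - 6 - 6 = 225 - 12 ≡ 28; y = λ·(6 - 28) - 13 ≡ 27. → (28, 27)
2G = (28, 27).
Next 2H:
Repeated addition: build up to 2H.
2H: (0, 0) + (0, 0): same x and y₁ ≡ -y₂, so the sum is O.
2H = O.
Finally 2G + 2H:
(28, 27) + O = (28, 27) (identity).

(28, 27)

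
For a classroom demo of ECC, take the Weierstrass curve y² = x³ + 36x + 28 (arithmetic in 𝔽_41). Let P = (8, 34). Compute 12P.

Repeated addition: build up to 12P.
2P: tangent at (8, 34): λ = (3·8² + 36)/(2·34) ≡ 23/27. 27⁻¹ ≡ 38 (mod 41), so λ ≡ 23·38 ≡ 13.
  x = λ² - 8 - 8 = 169 - 16 ≡ 30; y = λ·(8 - 30) - 34 ≡ 8. → (30, 8)
3P: (30, 8) + (8, 34). λ = (34 - 8)/(8 - 30) ≡ 26/19 mod 41. 19⁻¹ ≡ 13 (mod 41) since 19·13 = 247 ≡ 1, so λ ≡ 10.
  x = λ² - 30 - 8 = 100 - 38 ≡ 21; y = λ·(30 - 21) - 8 ≡ 0. → (21, 0)
4P: (21, 0) + (8, 34). λ = (34 - 0)/(8 - 21) ≡ 34/28 mod 41. 28⁻¹ ≡ 22 (mod 41) since 28·22 = 616 ≡ 1, so λ ≡ 10.
  x = λ² - 21 - 8 = 100 - 29 ≡ 30; y = λ·(21 - 30) - 0 ≡ 33. → (30, 33)
5P: (30, 33) + (8, 34). λ = (34 - 33)/(8 - 30) ≡ 1/19 mod 41. 19⁻¹ ≡ 13 (mod 41), so λ ≡ 13.
  x = λ² - 30 - 8 = 169 - 38 ≡ 8; y = λ·(30 - 8) - 33 ≡ 7. → (8, 7)
6P: (8, 7) + (8, 34): same x and y₁ ≡ -y₂, so the sum is the point at infinity.
7P: the point at infinity + (8, 34) = (8, 34) (identity).
8P: tangent at (8, 34): λ = (3·8² + 36)/(2·34) ≡ 23/27. 27⁻¹ ≡ 38 (mod 41), so λ ≡ 23·38 ≡ 13.
  x = λ² - 8 - 8 = 169 - 16 ≡ 30; y = λ·(8 - 30) - 34 ≡ 8. → (30, 8)
9P: (30, 8) + (8, 34). λ = (34 - 8)/(8 - 30) ≡ 26/19 mod 41. 19⁻¹ ≡ 13 (mod 41) since 19·13 = 247 ≡ 1, so λ ≡ 10.
  x = λ² - 30 - 8 = 100 - 38 ≡ 21; y = λ·(30 - 21) - 8 ≡ 0. → (21, 0)
10P: (21, 0) + (8, 34). λ = (34 - 0)/(8 - 21) ≡ 34/28 mod 41. 28⁻¹ ≡ 22 (mod 41) since 28·22 = 616 ≡ 1, so λ ≡ 10.
  x = λ² - 21 - 8 = 100 - 29 ≡ 30; y = λ·(21 - 30) - 0 ≡ 33. → (30, 33)
11P: (30, 33) + (8, 34). λ = (34 - 33)/(8 - 30) ≡ 1/19 mod 41. 19⁻¹ ≡ 13 (mod 41), so λ ≡ 13.
  x = λ² - 30 - 8 = 169 - 38 ≡ 8; y = λ·(30 - 8) - 33 ≡ 7. → (8, 7)
12P: (8, 7) + (8, 34): same x and y₁ ≡ -y₂, so the sum is the point at infinity.

O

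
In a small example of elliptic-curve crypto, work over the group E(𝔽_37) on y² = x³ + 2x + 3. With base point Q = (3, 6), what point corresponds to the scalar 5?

Double-and-add on 5 = (101)₂. Start with Q = (3, 6) for the leading 1-bit.
double: tangent at (3, 6): λ = (3·3² + 2)/(2·6) ≡ 29/12. 12⁻¹ ≡ 34 (mod 37) since 12·34 = 408 ≡ 1, so λ ≡ 29·34 ≡ 24.
  x = λ² - 3 - 3 = 576 - 6 ≡ 15; y = λ·(3 - 15) - 6 ≡ 2. → (15, 2)
double: tangent at (15, 2): λ = (3·15² + 2)/(2·2) ≡ 11/4. 4⁻¹ ≡ 28 (mod 37), so λ ≡ 11·28 ≡ 12.
  x = λ² - 15 - 15 = 144 - 30 ≡ 3; y = λ·(15 - 3) - 2 ≡ 31. → (3, 31)
add Q: (3, 31) + (3, 6): same x and y₁ ≡ -y₂, so the sum is O.

O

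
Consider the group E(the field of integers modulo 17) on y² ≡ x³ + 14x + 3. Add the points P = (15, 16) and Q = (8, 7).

(15, 16) + (8, 7). λ = (7 - 16)/(8 - 15) ≡ 8/10 mod 17. 10⁻¹ ≡ 12 (mod 17) since 10·12 = 120 ≡ 1, so λ ≡ 11.
  x = λ² - 15 - 8 = 121 - 23 ≡ 13; y = λ·(15 - 13) - 16 ≡ 6. → (13, 6)

(13, 6)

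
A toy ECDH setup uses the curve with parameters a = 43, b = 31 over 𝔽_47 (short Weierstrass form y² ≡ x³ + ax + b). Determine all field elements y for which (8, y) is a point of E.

none

x³ + 43x + 31 = 887 ≡ 41 (mod 47).
41 is a non-residue mod 47; no y exists.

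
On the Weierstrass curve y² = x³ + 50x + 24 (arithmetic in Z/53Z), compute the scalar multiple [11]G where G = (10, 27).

Repeated addition: build up to 11G.
2G: tangent at (10, 27): λ = (3·10² + 50)/(2·27) ≡ 32/1. 1⁻¹ ≡ 1 (mod 53) since 1·1 = 1 ≡ 1, so λ ≡ 32·1 ≡ 32.
  x = λ² - 10 - 10 = 1024 - 20 ≡ 50; y = λ·(10 - 50) - 27 ≡ 18. → (50, 18)
3G: (50, 18) + (10, 27). λ = (27 - 18)/(10 - 50) ≡ 9/13 mod 53. 13⁻¹ ≡ 49 (mod 53), so λ ≡ 17.
  x = λ² - 50 - 10 = 289 - 60 ≡ 17; y = λ·(50 - 17) - 18 ≡ 13. → (17, 13)
4G: (17, 13) + (10, 27). λ = (27 - 13)/(10 - 17) ≡ 14/46 mod 53. 46⁻¹ ≡ 15 (mod 53) since 46·15 = 690 ≡ 1, so λ ≡ 51.
  x = λ² - 17 - 10 = 2601 - 27 ≡ 30; y = λ·(17 - 30) - 13 ≡ 13. → (30, 13)
5G: (30, 13) + (10, 27). λ = (27 - 13)/(10 - 30) ≡ 14/33 mod 53. 33⁻¹ ≡ 45 (mod 53) since 33·45 = 1485 ≡ 1, so λ ≡ 47.
  x = λ² - 30 - 10 = 2209 - 40 ≡ 49; y = λ·(30 - 49) - 13 ≡ 48. → (49, 48)
6G: (49, 48) + (10, 27). λ = (27 - 48)/(10 - 49) ≡ 32/14 mod 53. 14⁻¹ ≡ 19 (mod 53) since 14·19 = 266 ≡ 1, so λ ≡ 25.
  x = λ² - 49 - 10 = 625 - 59 ≡ 36; y = λ·(49 - 36) - 48 ≡ 12. → (36, 12)
7G: (36, 12) + (10, 27). λ = (27 - 12)/(10 - 36) ≡ 15/27 mod 53. 27⁻¹ ≡ 2 (mod 53) since 27·2 = 54 ≡ 1, so λ ≡ 30.
  x = λ² - 36 - 10 = 900 - 46 ≡ 6; y = λ·(36 - 6) - 12 ≡ 40. → (6, 40)
8G: (6, 40) + (10, 27). λ = (27 - 40)/(10 - 6) ≡ 40/4 mod 53. 4⁻¹ ≡ 40 (mod 53) since 4·40 = 160 ≡ 1, so λ ≡ 10.
  x = λ² - 6 - 10 = 100 - 16 ≡ 31; y = λ·(6 - 31) - 40 ≡ 28. → (31, 28)
9G: (31, 28) + (10, 27). λ = (27 - 28)/(10 - 31) ≡ 52/32 mod 53. 32⁻¹ ≡ 5 (mod 53) since 32·5 = 160 ≡ 1, so λ ≡ 48.
  x = λ² - 31 - 10 = 2304 - 41 ≡ 37; y = λ·(31 - 37) - 28 ≡ 2. → (37, 2)
10G: (37, 2) + (10, 27). λ = (27 - 2)/(10 - 37) ≡ 25/26 mod 53. 26⁻¹ ≡ 51 (mod 53) since 26·51 = 1326 ≡ 1, so λ ≡ 3.
  x = λ² - 37 - 10 = 9 - 47 ≡ 15; y = λ·(37 - 15) - 2 ≡ 11. → (15, 11)
11G: (15, 11) + (10, 27). λ = (27 - 11)/(10 - 15) ≡ 16/48 mod 53. 48⁻¹ ≡ 21 (mod 53) since 48·21 = 1008 ≡ 1, so λ ≡ 18.
  x = λ² - 15 - 10 = 324 - 25 ≡ 34; y = λ·(15 - 34) - 11 ≡ 18. → (34, 18)

(34, 18)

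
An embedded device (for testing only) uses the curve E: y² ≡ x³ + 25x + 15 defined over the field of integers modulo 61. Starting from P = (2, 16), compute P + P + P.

Repeated addition: build up to 3P.
2P: tangent at (2, 16): λ = (3·2² + 25)/(2·16) ≡ 37/32. 32⁻¹ ≡ 21 (mod 61), so λ ≡ 37·21 ≡ 45.
  x = λ² - 2 - 2 = 2025 - 4 ≡ 8; y = λ·(2 - 8) - 16 ≡ 19. → (8, 19)
3P: (8, 19) + (2, 16). λ = (16 - 19)/(2 - 8) ≡ 58/55 mod 61. 55⁻¹ ≡ 10 (mod 61), so λ ≡ 31.
  x = λ² - 8 - 2 = 961 - 10 ≡ 36; y = λ·(8 - 36) - 19 ≡ 28. → (36, 28)

(36, 28)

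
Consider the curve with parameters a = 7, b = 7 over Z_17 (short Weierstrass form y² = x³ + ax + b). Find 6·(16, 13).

Write Q = (16, 13).
Repeated addition: build up to 6Q.
2Q: tangent at (16, 13): λ = (3·16² + 7)/(2·13) ≡ 10/9. 9⁻¹ ≡ 2 (mod 17), so λ ≡ 10·2 ≡ 3.
  x = λ² - 16 - 16 = 9 - 32 ≡ 11; y = λ·(16 - 11) - 13 ≡ 2. → (11, 2)
3Q: (11, 2) + (16, 13). λ = (13 - 2)/(16 - 11) ≡ 11/5 mod 17. 5⁻¹ ≡ 7 (mod 17) since 5·7 = 35 ≡ 1, so λ ≡ 9.
  x = λ² - 11 - 16 = 81 - 27 ≡ 3; y = λ·(11 - 3) - 2 ≡ 2. → (3, 2)
4Q: (3, 2) + (16, 13). λ = (13 - 2)/(16 - 3) ≡ 11/13 mod 17. 13⁻¹ ≡ 4 (mod 17) since 13·4 = 52 ≡ 1, so λ ≡ 10.
  x = λ² - 3 - 16 = 100 - 19 ≡ 13; y = λ·(3 - 13) - 2 ≡ 0. → (13, 0)
5Q: (13, 0) + (16, 13). λ = (13 - 0)/(16 - 13) ≡ 13/3 mod 17. 3⁻¹ ≡ 6 (mod 17) since 3·6 = 18 ≡ 1, so λ ≡ 10.
  x = λ² - 13 - 16 = 100 - 29 ≡ 3; y = λ·(13 - 3) - 0 ≡ 15. → (3, 15)
6Q: (3, 15) + (16, 13). λ = (13 - 15)/(16 - 3) ≡ 15/13 mod 17. 13⁻¹ ≡ 4 (mod 17) since 13·4 = 52 ≡ 1, so λ ≡ 9.
  x = λ² - 3 - 16 = 81 - 19 ≡ 11; y = λ·(3 - 11) - 15 ≡ 15. → (11, 15)

(11, 15)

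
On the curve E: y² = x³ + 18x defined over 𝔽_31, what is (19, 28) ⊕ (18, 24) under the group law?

(19, 28) + (18, 24). λ = (24 - 28)/(18 - 19) ≡ 27/30 mod 31. 30⁻¹ ≡ 30 (mod 31), so λ ≡ 4.
  x = λ² - 19 - 18 = 16 - 37 ≡ 10; y = λ·(19 - 10) - 28 ≡ 8. → (10, 8)

(10, 8)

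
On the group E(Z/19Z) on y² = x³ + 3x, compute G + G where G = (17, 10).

tangent at (17, 10): λ = (3·17² + 3)/(2·10) ≡ 15/1. 1⁻¹ ≡ 1 (mod 19), so λ ≡ 15·1 ≡ 15.
  x = λ² - 17 - 17 = 225 - 34 ≡ 1; y = λ·(17 - 1) - 10 ≡ 2. → (1, 2)

(1, 2)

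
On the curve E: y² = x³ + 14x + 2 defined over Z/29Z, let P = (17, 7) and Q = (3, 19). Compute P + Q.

(5, 20)

(17, 7) + (3, 19). λ = (19 - 7)/(3 - 17) ≡ 12/15 mod 29. 15⁻¹ ≡ 2 (mod 29), so λ ≡ 24.
  x = λ² - 17 - 3 = 576 - 20 ≡ 5; y = λ·(17 - 5) - 7 ≡ 20. → (5, 20)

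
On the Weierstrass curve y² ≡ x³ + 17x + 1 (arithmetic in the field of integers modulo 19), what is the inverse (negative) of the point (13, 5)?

-(13, 5) = (13, -5 mod 19) = (13, 14).

(13, 14)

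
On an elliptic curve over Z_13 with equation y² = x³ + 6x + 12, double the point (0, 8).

tangent at (0, 8): λ = (3·0² + 6)/(2·8) ≡ 6/3. 3⁻¹ ≡ 9 (mod 13), so λ ≡ 6·9 ≡ 2.
  x = λ² - 0 - 0 = 4 - 0 ≡ 4; y = λ·(0 - 4) - 8 ≡ 10. → (4, 10)

(4, 10)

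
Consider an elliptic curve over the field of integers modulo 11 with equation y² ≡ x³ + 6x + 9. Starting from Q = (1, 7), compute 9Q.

(1, 4)

Double-and-add on 9 = (1001)₂. Start with Q = (1, 7) for the leading 1-bit.
double: tangent at (1, 7): λ = (3·1² + 6)/(2·7) ≡ 9/3. 3⁻¹ ≡ 4 (mod 11), so λ ≡ 9·4 ≡ 3.
  x = λ² - 1 - 1 = 9 - 2 ≡ 7; y = λ·(1 - 7) - 7 ≡ 8. → (7, 8)
double: tangent at (7, 8): λ = (3·7² + 6)/(2·8) ≡ 10/5. 5⁻¹ ≡ 9 (mod 11), so λ ≡ 10·9 ≡ 2.
  x = λ² - 7 - 7 = 4 - 14 ≡ 1; y = λ·(7 - 1) - 8 ≡ 4. → (1, 4)
double: tangent at (1, 4): λ = (3·1² + 6)/(2·4) ≡ 9/8. 8⁻¹ ≡ 7 (mod 11), so λ ≡ 9·7 ≡ 8.
  x = λ² - 1 - 1 = 64 - 2 ≡ 7; y = λ·(1 - 7) - 4 ≡ 3. → (7, 3)
add Q: (7, 3) + (1, 7). λ = (7 - 3)/(1 - 7) ≡ 4/5 mod 11. 5⁻¹ ≡ 9 (mod 11), so λ ≡ 3.
  x = λ² - 7 - 1 = 9 - 8 ≡ 1; y = λ·(7 - 1) - 3 ≡ 4. → (1, 4)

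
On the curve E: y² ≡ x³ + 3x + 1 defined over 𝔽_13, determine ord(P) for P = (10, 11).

9

2P: tangent at (10, 11): λ = (3·10² + 3)/(2·11) ≡ 4/9. 9⁻¹ ≡ 3 (mod 13) since 9·3 = 27 ≡ 1, so λ ≡ 4·3 ≡ 12.
  x = λ² - 10 - 10 = 144 - 20 ≡ 7; y = λ·(10 - 7) - 11 ≡ 12. → (7, 12)
3P: (7, 12) + (10, 11). λ = (11 - 12)/(10 - 7) ≡ 12/3 mod 13. 3⁻¹ ≡ 9 (mod 13), so λ ≡ 4.
  x = λ² - 7 - 10 = 16 - 17 ≡ 12; y = λ·(7 - 12) - 12 ≡ 7. → (12, 7)
4P: (12, 7) + (10, 11). λ = (11 - 7)/(10 - 12) ≡ 4/11 mod 13. 11⁻¹ ≡ 6 (mod 13), so λ ≡ 11.
  x = λ² - 12 - 10 = 121 - 22 ≡ 8; y = λ·(12 - 8) - 7 ≡ 11. → (8, 11)
5P: (8, 11) + (10, 11). λ = (11 - 11)/(10 - 8) ≡ 0/2 mod 13. 2⁻¹ ≡ 7 (mod 13), so λ ≡ 0.
  x = λ² - 8 - 10 = 0 - 18 ≡ 8; y = λ·(8 - 8) - 11 ≡ 2. → (8, 2)
6P: (8, 2) + (10, 11). λ = (11 - 2)/(10 - 8) ≡ 9/2 mod 13. 2⁻¹ ≡ 7 (mod 13) since 2·7 = 14 ≡ 1, so λ ≡ 11.
  x = λ² - 8 - 10 = 121 - 18 ≡ 12; y = λ·(8 - 12) - 2 ≡ 6. → (12, 6)
7P: (12, 6) + (10, 11). λ = (11 - 6)/(10 - 12) ≡ 5/11 mod 13. 11⁻¹ ≡ 6 (mod 13) since 11·6 = 66 ≡ 1, so λ ≡ 4.
  x = λ² - 12 - 10 = 16 - 22 ≡ 7; y = λ·(12 - 7) - 6 ≡ 1. → (7, 1)
8P: (7, 1) + (10, 11). λ = (11 - 1)/(10 - 7) ≡ 10/3 mod 13. 3⁻¹ ≡ 9 (mod 13) since 3·9 = 27 ≡ 1, so λ ≡ 12.
  x = λ² - 7 - 10 = 144 - 17 ≡ 10; y = λ·(7 - 10) - 1 ≡ 2. → (10, 2)
9P: (10, 2) + (10, 11): same x and y₁ ≡ -y₂, so the sum is O.
9P = O, so the order is 9.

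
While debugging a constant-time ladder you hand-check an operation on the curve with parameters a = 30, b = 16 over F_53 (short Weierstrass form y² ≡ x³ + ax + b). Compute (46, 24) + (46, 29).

The two points share x = 46 and their y-coordinates satisfy 24 + 29 ≡ 0 (mod 53), so they are inverses. Their sum is the point at infinity.

O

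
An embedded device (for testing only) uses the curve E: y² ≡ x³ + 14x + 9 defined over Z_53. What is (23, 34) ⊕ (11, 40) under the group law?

(6, 37)

(23, 34) + (11, 40). λ = (40 - 34)/(11 - 23) ≡ 6/41 mod 53. 41⁻¹ ≡ 22 (mod 53), so λ ≡ 26.
  x = λ² - 23 - 11 = 676 - 34 ≡ 6; y = λ·(23 - 6) - 34 ≡ 37. → (6, 37)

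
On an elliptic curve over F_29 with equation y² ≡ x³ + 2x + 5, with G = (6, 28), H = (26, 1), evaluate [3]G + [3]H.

First 3G:
Repeated addition: build up to 3G.
2G: tangent at (6, 28): λ = (3·6² + 2)/(2·28) ≡ 23/27. 27⁻¹ ≡ 14 (mod 29), so λ ≡ 23·14 ≡ 3.
  x = λ² - 6 - 6 = 9 - 12 ≡ 26; y = λ·(6 - 26) - 28 ≡ 28. → (26, 28)
3G: (26, 28) + (6, 28). λ = (28 - 28)/(6 - 26) ≡ 0/9 mod 29. 9⁻¹ ≡ 13 (mod 29), so λ ≡ 0.
  x = λ² - 26 - 6 = 0 - 32 ≡ 26; y = λ·(26 - 26) - 28 ≡ 1. → (26, 1)
3G = (26, 1).
Next 3H:
Repeated addition: build up to 3H.
2H: tangent at (26, 1): λ = (3·26² + 2)/(2·1) ≡ 0/2. 2⁻¹ ≡ 15 (mod 29), so λ ≡ 0·15 ≡ 0.
  x = λ² - 26 - 26 = 0 - 52 ≡ 6; y = λ·(26 - 6) - 1 ≡ 28. → (6, 28)
3H: (6, 28) + (26, 1). λ = (1 - 28)/(26 - 6) ≡ 2/20 mod 29. 20⁻¹ ≡ 16 (mod 29), so λ ≡ 3.
  x = λ² - 6 - 26 = 9 - 32 ≡ 6; y = λ·(6 - 6) - 28 ≡ 1. → (6, 1)
3H = (6, 1).
Finally 3G + 3H:
(26, 1) + (6, 1). λ = (1 - 1)/(6 - 26) ≡ 0/9 mod 29. 9⁻¹ ≡ 13 (mod 29), so λ ≡ 0.
  x = λ² - 26 - 6 = 0 - 32 ≡ 26; y = λ·(26 - 26) - 1 ≡ 28. → (26, 28)

(26, 28)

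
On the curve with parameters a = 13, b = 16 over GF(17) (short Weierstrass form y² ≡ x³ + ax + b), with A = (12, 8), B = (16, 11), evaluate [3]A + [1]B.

First 3A:
Repeated addition: build up to 3A.
2A: tangent at (12, 8): λ = (3·12² + 13)/(2·8) ≡ 3/16. 16⁻¹ ≡ 16 (mod 17), so λ ≡ 3·16 ≡ 14.
  x = λ² - 12 - 12 = 196 - 24 ≡ 2; y = λ·(12 - 2) - 8 ≡ 13. → (2, 13)
3A: (2, 13) + (12, 8). λ = (8 - 13)/(12 - 2) ≡ 12/10 mod 17. 10⁻¹ ≡ 12 (mod 17) since 10·12 = 120 ≡ 1, so λ ≡ 8.
  x = λ² - 2 - 12 = 64 - 14 ≡ 16; y = λ·(2 - 16) - 13 ≡ 11. → (16, 11)
3A = (16, 11).
Finally 3A + B:
tangent at (16, 11): λ = (3·16² + 13)/(2·11) ≡ 16/5. 5⁻¹ ≡ 7 (mod 17) since 5·7 = 35 ≡ 1, so λ ≡ 16·7 ≡ 10.
  x = λ² - 16 - 16 = 100 - 32 ≡ 0; y = λ·(16 - 0) - 11 ≡ 13. → (0, 13)

(0, 13)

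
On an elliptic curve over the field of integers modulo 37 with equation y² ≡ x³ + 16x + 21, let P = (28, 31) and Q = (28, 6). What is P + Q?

O

The two points share x = 28 and their y-coordinates satisfy 31 + 6 ≡ 0 (mod 37), so they are inverses. Their sum is 𝒪.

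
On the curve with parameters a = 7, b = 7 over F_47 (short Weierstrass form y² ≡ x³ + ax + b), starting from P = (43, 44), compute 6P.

(23, 31)

Double-and-add on 6 = (110)₂. Start with P = (43, 44) for the leading 1-bit.
double: tangent at (43, 44): λ = (3·43² + 7)/(2·44) ≡ 8/41. 41⁻¹ ≡ 39 (mod 47) since 41·39 = 1599 ≡ 1, so λ ≡ 8·39 ≡ 30.
  x = λ² - 43 - 43 = 900 - 86 ≡ 15; y = λ·(43 - 15) - 44 ≡ 44. → (15, 44)
add P: (15, 44) + (43, 44). λ = (44 - 44)/(43 - 15) ≡ 0/28 mod 47. 28⁻¹ ≡ 42 (mod 47) since 28·42 = 1176 ≡ 1, so λ ≡ 0.
  x = λ² - 15 - 43 = 0 - 58 ≡ 36; y = λ·(15 - 36) - 44 ≡ 3. → (36, 3)
double: tangent at (36, 3): λ = (3·36² + 7)/(2·3) ≡ 41/6. 6⁻¹ ≡ 8 (mod 47), so λ ≡ 41·8 ≡ 46.
  x = λ² - 36 - 36 = 2116 - 72 ≡ 23; y = λ·(36 - 23) - 3 ≡ 31. → (23, 31)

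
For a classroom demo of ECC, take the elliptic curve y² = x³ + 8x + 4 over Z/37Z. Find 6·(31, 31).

(16, 11)

Write P = (31, 31).
Double-and-add on 6 = (110)₂. Start with P = (31, 31) for the leading 1-bit.
double: tangent at (31, 31): λ = (3·31² + 8)/(2·31) ≡ 5/25. 25⁻¹ ≡ 3 (mod 37), so λ ≡ 5·3 ≡ 15.
  x = λ² - 31 - 31 = 225 - 62 ≡ 15; y = λ·(31 - 15) - 31 ≡ 24. → (15, 24)
add P: (15, 24) + (31, 31). λ = (31 - 24)/(31 - 15) ≡ 7/16 mod 37. 16⁻¹ ≡ 7 (mod 37), so λ ≡ 12.
  x = λ² - 15 - 31 = 144 - 46 ≡ 24; y = λ·(15 - 24) - 24 ≡ 16. → (24, 16)
double: tangent at (24, 16): λ = (3·24² + 8)/(2·16) ≡ 34/32. 32⁻¹ ≡ 22 (mod 37), so λ ≡ 34·22 ≡ 8.
  x = λ² - 24 - 24 = 64 - 48 ≡ 16; y = λ·(24 - 16) - 16 ≡ 11. → (16, 11)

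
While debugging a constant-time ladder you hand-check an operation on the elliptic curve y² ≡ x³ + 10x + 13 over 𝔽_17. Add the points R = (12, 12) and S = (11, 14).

(15, 11)

(12, 12) + (11, 14). λ = (14 - 12)/(11 - 12) ≡ 2/16 mod 17. 16⁻¹ ≡ 16 (mod 17) since 16·16 = 256 ≡ 1, so λ ≡ 15.
  x = λ² - 12 - 11 = 225 - 23 ≡ 15; y = λ·(12 - 15) - 12 ≡ 11. → (15, 11)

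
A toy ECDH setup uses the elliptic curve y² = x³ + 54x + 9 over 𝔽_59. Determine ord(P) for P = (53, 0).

2P: (53, 0) + (53, 0): same x and y₁ ≡ -y₂, so the sum is ∞.
2P = ∞, so the order is 2.

2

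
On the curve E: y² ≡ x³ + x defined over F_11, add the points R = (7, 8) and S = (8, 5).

(5, 8)

(7, 8) + (8, 5). λ = (5 - 8)/(8 - 7) ≡ 8/1 mod 11. 1⁻¹ ≡ 1 (mod 11), so λ ≡ 8.
  x = λ² - 7 - 8 = 64 - 15 ≡ 5; y = λ·(7 - 5) - 8 ≡ 8. → (5, 8)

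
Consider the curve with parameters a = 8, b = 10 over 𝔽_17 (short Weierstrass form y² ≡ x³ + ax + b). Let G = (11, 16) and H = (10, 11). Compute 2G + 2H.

First 2G:
Repeated addition: build up to 2G.
2G: tangent at (11, 16): λ = (3·11² + 8)/(2·16) ≡ 14/15. 15⁻¹ ≡ 8 (mod 17), so λ ≡ 14·8 ≡ 10.
  x = λ² - 11 - 11 = 100 - 22 ≡ 10; y = λ·(11 - 10) - 16 ≡ 11. → (10, 11)
2G = (10, 11).
Next 2H:
Repeated addition: build up to 2H.
2H: tangent at (10, 11): λ = (3·10² + 8)/(2·11) ≡ 2/5. 5⁻¹ ≡ 7 (mod 17), so λ ≡ 2·7 ≡ 14.
  x = λ² - 10 - 10 = 196 - 20 ≡ 6; y = λ·(10 - 6) - 11 ≡ 11. → (6, 11)
2H = (6, 11).
Finally 2G + 2H:
(10, 11) + (6, 11). λ = (11 - 11)/(6 - 10) ≡ 0/13 mod 17. 13⁻¹ ≡ 4 (mod 17) since 13·4 = 52 ≡ 1, so λ ≡ 0.
  x = λ² - 10 - 6 = 0 - 16 ≡ 1; y = λ·(10 - 1) - 11 ≡ 6. → (1, 6)

(1, 6)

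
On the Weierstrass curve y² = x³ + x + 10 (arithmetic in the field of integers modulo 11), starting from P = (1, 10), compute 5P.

Double-and-add on 5 = (101)₂. Start with P = (1, 10) for the leading 1-bit.
double: tangent at (1, 10): λ = (3·1² + 1)/(2·10) ≡ 4/9. 9⁻¹ ≡ 5 (mod 11) since 9·5 = 45 ≡ 1, so λ ≡ 4·5 ≡ 9.
  x = λ² - 1 - 1 = 81 - 2 ≡ 2; y = λ·(1 - 2) - 10 ≡ 3. → (2, 3)
double: tangent at (2, 3): λ = (3·2² + 1)/(2·3) ≡ 2/6. 6⁻¹ ≡ 2 (mod 11) since 6·2 = 12 ≡ 1, so λ ≡ 2·2 ≡ 4.
  x = λ² - 2 - 2 = 16 - 4 ≡ 1; y = λ·(2 - 1) - 3 ≡ 1. → (1, 1)
add P: (1, 1) + (1, 10): same x and y₁ ≡ -y₂, so the sum is 𝒪.

O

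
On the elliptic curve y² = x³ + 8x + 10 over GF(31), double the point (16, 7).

(27, 21)

tangent at (16, 7): λ = (3·16² + 8)/(2·7) ≡ 1/14. 14⁻¹ ≡ 20 (mod 31), so λ ≡ 1·20 ≡ 20.
  x = λ² - 16 - 16 = 400 - 32 ≡ 27; y = λ·(16 - 27) - 7 ≡ 21. → (27, 21)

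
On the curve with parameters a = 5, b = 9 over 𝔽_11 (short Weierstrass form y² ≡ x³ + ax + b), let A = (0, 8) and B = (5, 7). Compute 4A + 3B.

(10, 5)

First 4A:
Repeated addition: build up to 4A.
2A: tangent at (0, 8): λ = (3·0² + 5)/(2·8) ≡ 5/5. 5⁻¹ ≡ 9 (mod 11), so λ ≡ 5·9 ≡ 1.
  x = λ² - 0 - 0 = 1 - 0 ≡ 1; y = λ·(0 - 1) - 8 ≡ 2. → (1, 2)
3A: (1, 2) + (0, 8). λ = (8 - 2)/(0 - 1) ≡ 6/10 mod 11. 10⁻¹ ≡ 10 (mod 11), so λ ≡ 5.
  x = λ² - 1 - 0 = 25 - 1 ≡ 2; y = λ·(1 - 2) - 2 ≡ 4. → (2, 4)
4A: (2, 4) + (0, 8). λ = (8 - 4)/(0 - 2) ≡ 4/9 mod 11. 9⁻¹ ≡ 5 (mod 11), so λ ≡ 9.
  x = λ² - 2 - 0 = 81 - 2 ≡ 2; y = λ·(2 - 2) - 4 ≡ 7. → (2, 7)
4A = (2, 7).
Next 3B:
Repeated addition: build up to 3B.
2B: tangent at (5, 7): λ = (3·5² + 5)/(2·7) ≡ 3/3. 3⁻¹ ≡ 4 (mod 11), so λ ≡ 3·4 ≡ 1.
  x = λ² - 5 - 5 = 1 - 10 ≡ 2; y = λ·(5 - 2) - 7 ≡ 7. → (2, 7)
3B: (2, 7) + (5, 7). λ = (7 - 7)/(5 - 2) ≡ 0/3 mod 11. 3⁻¹ ≡ 4 (mod 11), so λ ≡ 0.
  x = λ² - 2 - 5 = 0 - 7 ≡ 4; y = λ·(2 - 4) - 7 ≡ 4. → (4, 4)
3B = (4, 4).
Finally 4A + 3B:
(2, 7) + (4, 4). λ = (4 - 7)/(4 - 2) ≡ 8/2 mod 11. 2⁻¹ ≡ 6 (mod 11) since 2·6 = 12 ≡ 1, so λ ≡ 4.
  x = λ² - 2 - 4 = 16 - 6 ≡ 10; y = λ·(2 - 10) - 7 ≡ 5. → (10, 5)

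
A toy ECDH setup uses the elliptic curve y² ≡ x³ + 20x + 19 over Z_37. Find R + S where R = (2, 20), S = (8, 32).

(2, 20) + (8, 32). λ = (32 - 20)/(8 - 2) ≡ 12/6 mod 37. 6⁻¹ ≡ 31 (mod 37) since 6·31 = 186 ≡ 1, so λ ≡ 2.
  x = λ² - 2 - 8 = 4 - 10 ≡ 31; y = λ·(2 - 31) - 20 ≡ 33. → (31, 33)

(31, 33)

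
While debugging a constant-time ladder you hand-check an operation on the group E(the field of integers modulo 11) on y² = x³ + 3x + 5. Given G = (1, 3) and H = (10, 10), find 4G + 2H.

First 4G:
Double-and-add on 4 = (100)₂. Start with G = (1, 3) for the leading 1-bit.
double: tangent at (1, 3): λ = (3·1² + 3)/(2·3) ≡ 6/6. 6⁻¹ ≡ 2 (mod 11), so λ ≡ 6·2 ≡ 1.
  x = λ² - 1 - 1 = 1 - 2 ≡ 10; y = λ·(1 - 10) - 3 ≡ 10. → (10, 10)
double: tangent at (10, 10): λ = (3·10² + 3)/(2·10) ≡ 6/9. 9⁻¹ ≡ 5 (mod 11), so λ ≡ 6·5 ≡ 8.
  x = λ² - 10 - 10 = 64 - 20 ≡ 0; y = λ·(10 - 0) - 10 ≡ 4. → (0, 4)
4G = (0, 4).
Next 2H:
Repeated addition: build up to 2H.
2H: tangent at (10, 10): λ = (3·10² + 3)/(2·10) ≡ 6/9. 9⁻¹ ≡ 5 (mod 11), so λ ≡ 6·5 ≡ 8.
  x = λ² - 10 - 10 = 64 - 20 ≡ 0; y = λ·(10 - 0) - 10 ≡ 4. → (0, 4)
2H = (0, 4).
Finally 4G + 2H:
tangent at (0, 4): λ = (3·0² + 3)/(2·4) ≡ 3/8. 8⁻¹ ≡ 7 (mod 11), so λ ≡ 3·7 ≡ 10.
  x = λ² - 0 - 0 = 100 - 0 ≡ 1; y = λ·(0 - 1) - 4 ≡ 8. → (1, 8)

(1, 8)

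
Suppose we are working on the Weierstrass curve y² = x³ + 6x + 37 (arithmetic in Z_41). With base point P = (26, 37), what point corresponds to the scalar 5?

Repeated addition: build up to 5P.
2P: tangent at (26, 37): λ = (3·26² + 6)/(2·37) ≡ 25/33. 33⁻¹ ≡ 5 (mod 41) since 33·5 = 165 ≡ 1, so λ ≡ 25·5 ≡ 2.
  x = λ² - 26 - 26 = 4 - 52 ≡ 34; y = λ·(26 - 34) - 37 ≡ 29. → (34, 29)
3P: (34, 29) + (26, 37). λ = (37 - 29)/(26 - 34) ≡ 8/33 mod 41. 33⁻¹ ≡ 5 (mod 41) since 33·5 = 165 ≡ 1, so λ ≡ 40.
  x = λ² - 34 - 26 = 1600 - 60 ≡ 23; y = λ·(34 - 23) - 29 ≡ 1. → (23, 1)
4P: (23, 1) + (26, 37). λ = (37 - 1)/(26 - 23) ≡ 36/3 mod 41. 3⁻¹ ≡ 14 (mod 41) since 3·14 = 42 ≡ 1, so λ ≡ 12.
  x = λ² - 23 - 26 = 144 - 49 ≡ 13; y = λ·(23 - 13) - 1 ≡ 37. → (13, 37)
5P: (13, 37) + (26, 37). λ = (37 - 37)/(26 - 13) ≡ 0/13 mod 41. 13⁻¹ ≡ 19 (mod 41), so λ ≡ 0.
  x = λ² - 13 - 26 = 0 - 39 ≡ 2; y = λ·(13 - 2) - 37 ≡ 4. → (2, 4)

(2, 4)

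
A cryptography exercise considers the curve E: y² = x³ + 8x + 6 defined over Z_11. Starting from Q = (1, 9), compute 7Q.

Double-and-add on 7 = (111)₂. Start with Q = (1, 9) for the leading 1-bit.
double: tangent at (1, 9): λ = (3·1² + 8)/(2·9) ≡ 0/7. 7⁻¹ ≡ 8 (mod 11) since 7·8 = 56 ≡ 1, so λ ≡ 0·8 ≡ 0.
  x = λ² - 1 - 1 = 0 - 2 ≡ 9; y = λ·(1 - 9) - 9 ≡ 2. → (9, 2)
add Q: (9, 2) + (1, 9). λ = (9 - 2)/(1 - 9) ≡ 7/3 mod 11. 3⁻¹ ≡ 4 (mod 11), so λ ≡ 6.
  x = λ² - 9 - 1 = 36 - 10 ≡ 4; y = λ·(9 - 4) - 2 ≡ 6. → (4, 6)
double: tangent at (4, 6): λ = (3·4² + 8)/(2·6) ≡ 1/1. 1⁻¹ ≡ 1 (mod 11), so λ ≡ 1·1 ≡ 1.
  x = λ² - 4 - 4 = 1 - 8 ≡ 4; y = λ·(4 - 4) - 6 ≡ 5. → (4, 5)
add Q: (4, 5) + (1, 9). λ = (9 - 5)/(1 - 4) ≡ 4/8 mod 11. 8⁻¹ ≡ 7 (mod 11), so λ ≡ 6.
  x = λ² - 4 - 1 = 36 - 5 ≡ 9; y = λ·(4 - 9) - 5 ≡ 9. → (9, 9)

(9, 9)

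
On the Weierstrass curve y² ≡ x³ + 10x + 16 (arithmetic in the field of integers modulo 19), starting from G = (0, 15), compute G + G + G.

Repeated addition: build up to 3G.
2G: tangent at (0, 15): λ = (3·0² + 10)/(2·15) ≡ 10/11. 11⁻¹ ≡ 7 (mod 19), so λ ≡ 10·7 ≡ 13.
  x = λ² - 0 - 0 = 169 - 0 ≡ 17; y = λ·(0 - 17) - 15 ≡ 11. → (17, 11)
3G: (17, 11) + (0, 15). λ = (15 - 11)/(0 - 17) ≡ 4/2 mod 19. 2⁻¹ ≡ 10 (mod 19), so λ ≡ 2.
  x = λ² - 17 - 0 = 4 - 17 ≡ 6; y = λ·(17 - 6) - 11 ≡ 11. → (6, 11)

(6, 11)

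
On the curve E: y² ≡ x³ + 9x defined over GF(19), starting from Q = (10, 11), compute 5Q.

(3, 4)

Repeated addition: build up to 5Q.
2Q: tangent at (10, 11): λ = (3·10² + 9)/(2·11) ≡ 5/3. 3⁻¹ ≡ 13 (mod 19) since 3·13 = 39 ≡ 1, so λ ≡ 5·13 ≡ 8.
  x = λ² - 10 - 10 = 64 - 20 ≡ 6; y = λ·(10 - 6) - 11 ≡ 2. → (6, 2)
3Q: (6, 2) + (10, 11). λ = (11 - 2)/(10 - 6) ≡ 9/4 mod 19. 4⁻¹ ≡ 5 (mod 19), so λ ≡ 7.
  x = λ² - 6 - 10 = 49 - 16 ≡ 14; y = λ·(6 - 14) - 2 ≡ 18. → (14, 18)
4Q: (14, 18) + (10, 11). λ = (11 - 18)/(10 - 14) ≡ 12/15 mod 19. 15⁻¹ ≡ 14 (mod 19) since 15·14 = 210 ≡ 1, so λ ≡ 16.
  x = λ² - 14 - 10 = 256 - 24 ≡ 4; y = λ·(14 - 4) - 18 ≡ 9. → (4, 9)
5Q: (4, 9) + (10, 11). λ = (11 - 9)/(10 - 4) ≡ 2/6 mod 19. 6⁻¹ ≡ 16 (mod 19), so λ ≡ 13.
  x = λ² - 4 - 10 = 169 - 14 ≡ 3; y = λ·(4 - 3) - 9 ≡ 4. → (3, 4)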